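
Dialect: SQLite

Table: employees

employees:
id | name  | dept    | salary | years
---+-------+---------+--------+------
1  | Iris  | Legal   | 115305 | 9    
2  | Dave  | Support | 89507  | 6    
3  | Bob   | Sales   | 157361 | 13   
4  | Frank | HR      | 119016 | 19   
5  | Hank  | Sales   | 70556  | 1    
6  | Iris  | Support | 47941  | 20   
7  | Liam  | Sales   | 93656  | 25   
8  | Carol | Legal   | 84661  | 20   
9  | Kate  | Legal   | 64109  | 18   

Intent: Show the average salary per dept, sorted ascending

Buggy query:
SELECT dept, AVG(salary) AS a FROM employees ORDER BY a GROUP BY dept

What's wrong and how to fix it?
Bug: ORDER BY appears before GROUP BY; SQL clause order requires GROUP BY first

Fix: Reorder: SELECT … FROM … GROUP BY … ORDER BY …

Corrected query:
SELECT dept, AVG(salary) AS a FROM employees GROUP BY dept ORDER BY a

Result:
dept    | a     
--------+-------
Support | 68724 
Legal   | 88025 
Sales   | 107191
HR      | 119016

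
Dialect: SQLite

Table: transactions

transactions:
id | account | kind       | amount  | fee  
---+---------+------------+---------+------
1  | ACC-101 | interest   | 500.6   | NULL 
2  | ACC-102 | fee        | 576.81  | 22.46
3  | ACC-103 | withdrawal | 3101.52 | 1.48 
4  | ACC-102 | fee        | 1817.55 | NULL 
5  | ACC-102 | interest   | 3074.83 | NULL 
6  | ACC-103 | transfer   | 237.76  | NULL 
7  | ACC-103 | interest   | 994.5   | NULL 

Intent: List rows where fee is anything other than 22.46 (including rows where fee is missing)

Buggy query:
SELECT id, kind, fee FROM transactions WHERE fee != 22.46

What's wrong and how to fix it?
Bug: Inequality against NULL is unknown, not true; rows with NULL are dropped

Fix: Add an explicit OR fee IS NULL to include the missing-value rows

Corrected query:
SELECT id, kind, fee FROM transactions WHERE fee != 22.46 OR fee IS NULL

Result:
id | kind       | fee 
---+------------+-----
1  | interest   | NULL
3  | withdrawal | 1.48
4  | fee        | NULL
5  | interest   | NULL
6  | transfer   | NULL
7  | interest   | NULL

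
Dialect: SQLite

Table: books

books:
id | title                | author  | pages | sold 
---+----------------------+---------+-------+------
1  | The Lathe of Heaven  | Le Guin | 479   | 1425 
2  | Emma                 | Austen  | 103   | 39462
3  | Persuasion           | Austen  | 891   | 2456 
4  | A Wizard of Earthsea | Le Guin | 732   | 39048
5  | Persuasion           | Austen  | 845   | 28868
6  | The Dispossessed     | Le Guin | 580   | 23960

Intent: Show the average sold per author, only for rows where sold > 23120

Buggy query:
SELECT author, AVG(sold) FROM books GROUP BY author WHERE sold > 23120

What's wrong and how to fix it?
Bug: WHERE cannot follow GROUP BY

Fix: Place WHERE between FROM and GROUP BY

Corrected query:
SELECT author, AVG(sold) FROM books WHERE sold > 23120 GROUP BY author

Result:
author  | AVG(sold)
--------+----------
Austen  | 34165    
Le Guin | 31504    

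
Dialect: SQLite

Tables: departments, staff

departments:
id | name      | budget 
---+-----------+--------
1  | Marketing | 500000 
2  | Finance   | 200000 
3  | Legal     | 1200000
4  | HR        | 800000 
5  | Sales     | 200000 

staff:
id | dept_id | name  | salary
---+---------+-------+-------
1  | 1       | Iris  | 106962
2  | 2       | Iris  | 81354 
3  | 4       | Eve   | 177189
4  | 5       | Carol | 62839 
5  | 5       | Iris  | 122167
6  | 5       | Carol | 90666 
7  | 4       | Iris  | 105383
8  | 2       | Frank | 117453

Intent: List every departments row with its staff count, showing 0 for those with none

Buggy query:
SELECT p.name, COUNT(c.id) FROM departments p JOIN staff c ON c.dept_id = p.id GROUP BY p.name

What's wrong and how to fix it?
Bug: An inner join excludes parents with zero children

Fix: Use LEFT JOIN so parents without children still appear (COUNT(c.id) gives 0)

Corrected query:
SELECT p.name, COUNT(c.id) FROM departments p LEFT JOIN staff c ON c.dept_id = p.id GROUP BY p.name

Result:
name      | COUNT(c.id)
----------+------------
Finance   | 2          
HR        | 2          
Legal     | 0          
Marketing | 1          
Sales     | 3          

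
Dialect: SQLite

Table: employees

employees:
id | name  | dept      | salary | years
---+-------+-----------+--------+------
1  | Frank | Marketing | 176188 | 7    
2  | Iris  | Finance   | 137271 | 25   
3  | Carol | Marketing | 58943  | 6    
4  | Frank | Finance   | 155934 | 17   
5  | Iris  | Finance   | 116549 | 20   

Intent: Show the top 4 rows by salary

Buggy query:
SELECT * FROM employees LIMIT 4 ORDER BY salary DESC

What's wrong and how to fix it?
Bug: LIMIT must come after ORDER BY

Fix: Swap the clauses: ORDER BY first, then LIMIT

Corrected query:
SELECT * FROM employees ORDER BY salary DESC LIMIT 4

Result:
id | name  | dept      | salary | years
---+-------+-----------+--------+------
1  | Frank | Marketing | 176188 | 7    
4  | Frank | Finance   | 155934 | 17   
2  | Iris  | Finance   | 137271 | 25   
5  | Iris  | Finance   | 116549 | 20   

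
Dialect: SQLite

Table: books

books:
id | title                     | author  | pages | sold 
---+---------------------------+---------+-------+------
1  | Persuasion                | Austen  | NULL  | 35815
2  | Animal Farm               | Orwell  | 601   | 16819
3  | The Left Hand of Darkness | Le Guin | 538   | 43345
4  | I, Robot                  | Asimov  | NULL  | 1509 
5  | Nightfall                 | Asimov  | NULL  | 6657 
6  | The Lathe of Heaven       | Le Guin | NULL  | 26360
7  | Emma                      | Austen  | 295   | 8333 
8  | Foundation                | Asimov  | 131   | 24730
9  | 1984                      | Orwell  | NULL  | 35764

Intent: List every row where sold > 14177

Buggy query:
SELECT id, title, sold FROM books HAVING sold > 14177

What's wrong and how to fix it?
Bug: HAVING filters the output of aggregation, but this query has no GROUP BY and no aggregate functions, so SQLite rejects it (HAVING clause on a non-aggregate query); the condition here is per row

Fix: Replace HAVING with WHERE since the condition applies to individual rows

Corrected query:
SELECT id, title, sold FROM books WHERE sold > 14177

Result:
id | title                     | sold 
---+---------------------------+------
1  | Persuasion                | 35815
2  | Animal Farm               | 16819
3  | The Left Hand of Darkness | 43345
6  | The Lathe of Heaven       | 26360
8  | Foundation                | 24730
9  | 1984                      | 35764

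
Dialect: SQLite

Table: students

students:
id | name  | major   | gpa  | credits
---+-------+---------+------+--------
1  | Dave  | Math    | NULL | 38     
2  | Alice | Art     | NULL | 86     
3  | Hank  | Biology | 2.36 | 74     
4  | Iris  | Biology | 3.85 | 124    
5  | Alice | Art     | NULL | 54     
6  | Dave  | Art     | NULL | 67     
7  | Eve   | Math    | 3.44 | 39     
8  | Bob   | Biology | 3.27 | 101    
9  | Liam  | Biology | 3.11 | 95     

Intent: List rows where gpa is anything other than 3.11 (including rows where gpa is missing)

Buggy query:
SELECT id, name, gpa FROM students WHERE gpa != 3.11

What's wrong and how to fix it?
Bug: 'gpa != 3.11' is unknown when gpa is NULL, so NULL rows are silently excluded

Fix: Handle NULL separately with IS NULL alongside the inequality

Corrected query:
SELECT id, name, gpa FROM students WHERE gpa != 3.11 OR gpa IS NULL

Result:
id | name  | gpa 
---+-------+-----
1  | Dave  | NULL
2  | Alice | NULL
3  | Hank  | 2.36
4  | Iris  | 3.85
5  | Alice | NULL
6  | Dave  | NULL
7  | Eve   | 3.44
8  | Bob   | 3.27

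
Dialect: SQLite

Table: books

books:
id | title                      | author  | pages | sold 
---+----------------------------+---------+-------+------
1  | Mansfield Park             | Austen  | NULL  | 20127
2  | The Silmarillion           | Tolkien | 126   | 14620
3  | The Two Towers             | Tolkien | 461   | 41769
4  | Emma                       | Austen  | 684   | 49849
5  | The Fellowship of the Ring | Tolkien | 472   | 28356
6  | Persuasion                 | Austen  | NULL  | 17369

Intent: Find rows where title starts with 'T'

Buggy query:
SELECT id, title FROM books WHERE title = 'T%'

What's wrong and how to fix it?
Bug: '=' compares the literal string including the % character; pattern matching needs LIKE

Fix: Replace '=' with LIKE so 'T%' is treated as a pattern

Corrected query:
SELECT id, title FROM books WHERE title LIKE 'T%'

Result:
id | title                     
---+---------------------------
2  | The Silmarillion          
3  | The Two Towers            
5  | The Fellowship of the Ring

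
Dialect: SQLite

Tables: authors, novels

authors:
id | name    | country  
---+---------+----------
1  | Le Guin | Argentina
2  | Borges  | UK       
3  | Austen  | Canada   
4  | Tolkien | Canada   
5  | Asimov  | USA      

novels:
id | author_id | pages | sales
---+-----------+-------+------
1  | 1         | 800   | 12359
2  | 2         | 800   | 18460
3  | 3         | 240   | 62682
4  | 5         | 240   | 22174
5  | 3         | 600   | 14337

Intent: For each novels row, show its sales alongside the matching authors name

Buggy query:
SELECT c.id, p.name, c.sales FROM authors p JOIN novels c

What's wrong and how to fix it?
Bug: JOIN with no ON clause produces a cartesian product; every novels row pairs with every authors row

Fix: Specify the join condition linking the foreign key to the parent id

Corrected query:
SELECT c.id, p.name, c.sales FROM authors p JOIN novels c ON c.author_id = p.id

Result:
id | name    | sales
---+---------+------
1  | Le Guin | 12359
2  | Borges  | 18460
3  | Austen  | 62682
4  | Asimov  | 22174
5  | Austen  | 14337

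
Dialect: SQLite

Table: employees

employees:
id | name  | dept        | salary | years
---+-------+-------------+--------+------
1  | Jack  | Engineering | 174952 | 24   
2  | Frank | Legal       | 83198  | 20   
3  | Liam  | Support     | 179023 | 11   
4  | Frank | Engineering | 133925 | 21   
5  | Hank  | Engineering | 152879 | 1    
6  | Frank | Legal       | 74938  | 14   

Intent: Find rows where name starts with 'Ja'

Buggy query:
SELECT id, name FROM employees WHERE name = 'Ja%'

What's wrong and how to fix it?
Bug: Wildcards only work with LIKE; '=' treats '%' as a literal character

Fix: Replace '=' with LIKE so 'Ja%' is treated as a pattern

Corrected query:
SELECT id, name FROM employees WHERE name LIKE 'Ja%'

Result:
id | name
---+-----
1  | Jack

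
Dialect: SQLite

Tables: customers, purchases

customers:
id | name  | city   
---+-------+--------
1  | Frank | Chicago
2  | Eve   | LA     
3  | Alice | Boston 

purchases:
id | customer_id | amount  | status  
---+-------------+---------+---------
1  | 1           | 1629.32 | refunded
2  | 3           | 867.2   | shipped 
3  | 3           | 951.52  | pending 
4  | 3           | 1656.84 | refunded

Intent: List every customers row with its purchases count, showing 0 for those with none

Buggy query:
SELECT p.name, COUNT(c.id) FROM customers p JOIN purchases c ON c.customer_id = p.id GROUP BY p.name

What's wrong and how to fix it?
Bug: An inner join excludes parents with zero children

Fix: Switch to LEFT JOIN to retain unmatched parent rows

Corrected query:
SELECT p.name, COUNT(c.id) FROM customers p LEFT JOIN purchases c ON c.customer_id = p.id GROUP BY p.name

Result:
name  | COUNT(c.id)
------+------------
Alice | 3          
Eve   | 0          
Frank | 1          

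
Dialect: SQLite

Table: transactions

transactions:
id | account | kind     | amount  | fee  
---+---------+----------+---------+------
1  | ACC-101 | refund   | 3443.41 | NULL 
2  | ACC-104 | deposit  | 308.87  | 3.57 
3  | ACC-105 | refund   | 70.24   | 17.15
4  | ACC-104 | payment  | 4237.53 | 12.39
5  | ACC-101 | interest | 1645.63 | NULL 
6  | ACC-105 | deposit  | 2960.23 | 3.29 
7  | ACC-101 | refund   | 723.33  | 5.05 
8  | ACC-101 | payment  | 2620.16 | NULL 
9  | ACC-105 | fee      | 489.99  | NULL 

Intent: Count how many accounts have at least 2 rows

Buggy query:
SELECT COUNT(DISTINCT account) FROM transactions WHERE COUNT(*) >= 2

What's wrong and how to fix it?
Bug: COUNT(*) cannot appear in WHERE; the per-group count doesn't exist yet

Fix: Group first with HAVING COUNT(*) >= 2, then COUNT the resulting groups

Corrected query:
SELECT COUNT(*) FROM (SELECT account FROM transactions GROUP BY account HAVING COUNT(*) >= 2)

Result:
COUNT(*)
--------
3       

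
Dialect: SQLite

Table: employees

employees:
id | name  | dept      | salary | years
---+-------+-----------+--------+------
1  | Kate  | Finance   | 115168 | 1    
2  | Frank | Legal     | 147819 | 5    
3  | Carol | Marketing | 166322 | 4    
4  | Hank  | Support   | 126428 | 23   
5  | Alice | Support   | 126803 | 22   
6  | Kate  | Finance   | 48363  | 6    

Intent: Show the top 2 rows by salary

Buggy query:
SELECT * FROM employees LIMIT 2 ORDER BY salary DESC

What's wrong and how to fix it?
Bug: LIMIT must come after ORDER BY

Fix: Sort with ORDER BY, then apply LIMIT

Corrected query:
SELECT * FROM employees ORDER BY salary DESC LIMIT 2

Result:
id | name  | dept      | salary | years
---+-------+-----------+--------+------
3  | Carol | Marketing | 166322 | 4    
2  | Frank | Legal     | 147819 | 5    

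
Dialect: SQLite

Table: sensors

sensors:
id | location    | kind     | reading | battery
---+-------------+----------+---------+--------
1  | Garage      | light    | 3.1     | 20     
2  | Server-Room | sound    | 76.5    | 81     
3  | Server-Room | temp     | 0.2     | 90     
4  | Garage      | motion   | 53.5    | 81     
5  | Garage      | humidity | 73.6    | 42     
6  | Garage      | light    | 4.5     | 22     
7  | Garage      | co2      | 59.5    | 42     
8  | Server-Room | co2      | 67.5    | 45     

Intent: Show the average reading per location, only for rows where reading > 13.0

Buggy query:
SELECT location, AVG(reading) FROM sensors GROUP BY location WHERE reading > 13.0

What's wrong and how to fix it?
Bug: WHERE cannot follow GROUP BY

Fix: Move the WHERE clause before GROUP BY

Corrected query:
SELECT location, AVG(reading) FROM sensors WHERE reading > 13.0 GROUP BY location

Result:
location    | AVG(reading)
------------+-------------
Garage      | 62.2        
Server-Room | 72          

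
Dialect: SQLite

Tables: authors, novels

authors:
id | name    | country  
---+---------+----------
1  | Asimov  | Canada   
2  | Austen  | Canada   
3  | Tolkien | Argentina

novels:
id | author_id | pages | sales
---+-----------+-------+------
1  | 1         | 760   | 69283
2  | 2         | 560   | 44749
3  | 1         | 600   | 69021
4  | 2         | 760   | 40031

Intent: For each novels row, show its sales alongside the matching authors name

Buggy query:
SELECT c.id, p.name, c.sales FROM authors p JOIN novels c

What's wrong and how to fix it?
Bug: Missing join condition: each novels row is matched to all authors rows instead of just its own

Fix: Specify the join condition linking the foreign key to the parent id

Corrected query:
SELECT c.id, p.name, c.sales FROM authors p JOIN novels c ON c.author_id = p.id

Result:
id | name   | sales
---+--------+------
1  | Asimov | 69283
2  | Austen | 44749
3  | Asimov | 69021
4  | Austen | 40031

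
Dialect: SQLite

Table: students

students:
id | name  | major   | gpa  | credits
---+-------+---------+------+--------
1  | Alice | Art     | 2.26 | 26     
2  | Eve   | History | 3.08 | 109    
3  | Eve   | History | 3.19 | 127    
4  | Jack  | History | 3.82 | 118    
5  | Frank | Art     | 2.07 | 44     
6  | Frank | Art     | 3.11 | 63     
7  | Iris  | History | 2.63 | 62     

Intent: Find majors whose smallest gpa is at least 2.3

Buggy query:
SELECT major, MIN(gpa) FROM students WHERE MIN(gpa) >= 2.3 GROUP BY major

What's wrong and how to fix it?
Bug: MIN() in WHERE is a misuse of aggregate

Fix: Replace WHERE with HAVING after the GROUP BY

Corrected query:
SELECT major, MIN(gpa) FROM students GROUP BY major HAVING MIN(gpa) >= 2.3

Result:
major   | MIN(gpa)
--------+---------
History | 2.63    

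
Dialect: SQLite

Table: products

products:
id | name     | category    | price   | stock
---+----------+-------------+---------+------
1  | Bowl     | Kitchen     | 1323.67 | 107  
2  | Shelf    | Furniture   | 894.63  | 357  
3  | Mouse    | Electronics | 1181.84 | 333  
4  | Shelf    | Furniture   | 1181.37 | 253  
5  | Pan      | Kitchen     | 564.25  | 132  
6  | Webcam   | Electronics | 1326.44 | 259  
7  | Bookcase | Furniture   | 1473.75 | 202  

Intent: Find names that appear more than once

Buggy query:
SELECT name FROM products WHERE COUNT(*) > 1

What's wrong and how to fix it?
Bug: COUNT(*) is an aggregate and cannot be used in WHERE

Fix: GROUP BY name, then filter groups with HAVING COUNT(*) > 1

Corrected query:
SELECT name FROM products GROUP BY name HAVING COUNT(*) > 1

Result:
name 
-----
Shelf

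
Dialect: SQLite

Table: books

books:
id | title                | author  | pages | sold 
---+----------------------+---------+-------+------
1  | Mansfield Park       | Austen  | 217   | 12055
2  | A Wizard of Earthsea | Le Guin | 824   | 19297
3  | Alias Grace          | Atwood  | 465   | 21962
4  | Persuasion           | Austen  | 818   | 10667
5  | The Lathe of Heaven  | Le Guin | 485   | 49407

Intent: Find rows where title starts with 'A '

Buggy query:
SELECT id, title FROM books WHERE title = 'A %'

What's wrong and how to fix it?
Bug: Wildcards only work with LIKE; '=' treats '%' as a literal character

Fix: Use LIKE for wildcard pattern matching

Corrected query:
SELECT id, title FROM books WHERE title LIKE 'A %'

Result:
id | title               
---+---------------------
2  | A Wizard of Earthsea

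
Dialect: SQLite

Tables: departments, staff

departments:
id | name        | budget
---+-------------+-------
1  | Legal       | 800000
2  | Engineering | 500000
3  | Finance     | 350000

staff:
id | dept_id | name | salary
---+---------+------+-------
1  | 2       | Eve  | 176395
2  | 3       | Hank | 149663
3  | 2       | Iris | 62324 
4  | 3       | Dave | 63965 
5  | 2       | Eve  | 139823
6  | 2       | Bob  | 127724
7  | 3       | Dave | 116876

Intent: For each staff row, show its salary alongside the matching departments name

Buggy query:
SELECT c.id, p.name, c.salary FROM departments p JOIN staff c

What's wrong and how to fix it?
Bug: JOIN with no ON clause produces a cartesian product; every staff row pairs with every departments row

Fix: Add ON c.dept_id = p.id to the JOIN

Corrected query:
SELECT c.id, p.name, c.salary FROM departments p JOIN staff c ON c.dept_id = p.id

Result:
id | name        | salary
---+-------------+-------
1  | Engineering | 176395
2  | Finance     | 149663
3  | Engineering | 62324 
4  | Finance     | 63965 
5  | Engineering | 139823
6  | Engineering | 127724
7  | Finance     | 116876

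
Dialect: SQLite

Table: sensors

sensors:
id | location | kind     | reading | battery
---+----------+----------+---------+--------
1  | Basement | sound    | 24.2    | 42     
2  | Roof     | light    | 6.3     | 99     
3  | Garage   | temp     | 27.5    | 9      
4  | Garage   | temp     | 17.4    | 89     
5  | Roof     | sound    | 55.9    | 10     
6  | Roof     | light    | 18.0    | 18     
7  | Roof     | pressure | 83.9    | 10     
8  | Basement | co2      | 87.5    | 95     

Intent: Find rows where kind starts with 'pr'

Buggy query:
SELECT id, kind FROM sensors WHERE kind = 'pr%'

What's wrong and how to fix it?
Bug: '=' compares the literal string including the % character; pattern matching needs LIKE

Fix: Use LIKE for wildcard pattern matching

Corrected query:
SELECT id, kind FROM sensors WHERE kind LIKE 'pr%'

Result:
id | kind    
---+---------
7  | pressure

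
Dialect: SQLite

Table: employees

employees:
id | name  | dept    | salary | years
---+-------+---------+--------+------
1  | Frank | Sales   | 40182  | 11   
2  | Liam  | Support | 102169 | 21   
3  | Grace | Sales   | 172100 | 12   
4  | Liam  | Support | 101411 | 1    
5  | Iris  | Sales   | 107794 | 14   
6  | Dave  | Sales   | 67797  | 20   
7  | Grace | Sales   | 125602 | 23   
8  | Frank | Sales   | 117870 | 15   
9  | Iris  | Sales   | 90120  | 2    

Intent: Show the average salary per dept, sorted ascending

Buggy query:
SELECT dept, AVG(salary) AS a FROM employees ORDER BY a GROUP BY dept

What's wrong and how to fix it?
Bug: ORDER BY appears before GROUP BY; SQL clause order requires GROUP BY first

Fix: Reorder: SELECT … FROM … GROUP BY … ORDER BY …

Corrected query:
SELECT dept, AVG(salary) AS a FROM employees GROUP BY dept ORDER BY a

Result:
dept    | a            
--------+--------------
Support | 101790       
Sales   | 103066.428571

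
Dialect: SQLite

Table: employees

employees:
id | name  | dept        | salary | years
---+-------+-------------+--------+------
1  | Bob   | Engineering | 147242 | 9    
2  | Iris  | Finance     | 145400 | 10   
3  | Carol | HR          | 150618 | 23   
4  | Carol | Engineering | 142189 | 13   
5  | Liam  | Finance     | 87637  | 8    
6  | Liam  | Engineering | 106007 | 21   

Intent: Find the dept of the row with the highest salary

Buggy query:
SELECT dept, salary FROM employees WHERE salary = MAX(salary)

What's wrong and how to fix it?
Bug: MAX(salary) is an aggregate and cannot be used directly in WHERE

Fix: Use a subquery: WHERE salary = (SELECT MAX(salary) FROM employees)

Corrected query:
SELECT dept, salary FROM employees WHERE salary = (SELECT MAX(salary) FROM employees)

Result:
dept | salary
-----+-------
HR   | 150618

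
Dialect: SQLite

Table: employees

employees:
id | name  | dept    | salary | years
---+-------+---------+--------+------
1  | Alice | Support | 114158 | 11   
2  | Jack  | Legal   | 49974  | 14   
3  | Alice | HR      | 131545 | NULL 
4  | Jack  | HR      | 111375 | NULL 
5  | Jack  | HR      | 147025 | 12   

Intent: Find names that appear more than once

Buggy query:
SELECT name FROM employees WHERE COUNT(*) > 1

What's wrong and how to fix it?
Bug: WHERE can't reference COUNT(*); aggregates are computed after WHERE

Fix: Group first, then use HAVING for the count condition

Corrected query:
SELECT name FROM employees GROUP BY name HAVING COUNT(*) > 1

Result:
name 
-----
Alice
Jack 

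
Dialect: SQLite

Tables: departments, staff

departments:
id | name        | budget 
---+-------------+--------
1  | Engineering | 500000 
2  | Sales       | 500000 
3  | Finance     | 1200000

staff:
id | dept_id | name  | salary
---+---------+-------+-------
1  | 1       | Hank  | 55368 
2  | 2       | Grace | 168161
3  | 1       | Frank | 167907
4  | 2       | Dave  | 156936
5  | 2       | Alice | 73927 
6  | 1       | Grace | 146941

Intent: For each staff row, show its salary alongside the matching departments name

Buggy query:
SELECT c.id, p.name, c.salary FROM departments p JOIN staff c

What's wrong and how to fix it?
Bug: Missing join condition: each staff row is matched to all departments rows instead of just its own

Fix: Add ON c.dept_id = p.id to the JOIN

Corrected query:
SELECT c.id, p.name, c.salary FROM departments p JOIN staff c ON c.dept_id = p.id

Result:
id | name        | salary
---+-------------+-------
1  | Engineering | 55368 
2  | Sales       | 168161
3  | Engineering | 167907
4  | Sales       | 156936
5  | Sales       | 73927 
6  | Engineering | 146941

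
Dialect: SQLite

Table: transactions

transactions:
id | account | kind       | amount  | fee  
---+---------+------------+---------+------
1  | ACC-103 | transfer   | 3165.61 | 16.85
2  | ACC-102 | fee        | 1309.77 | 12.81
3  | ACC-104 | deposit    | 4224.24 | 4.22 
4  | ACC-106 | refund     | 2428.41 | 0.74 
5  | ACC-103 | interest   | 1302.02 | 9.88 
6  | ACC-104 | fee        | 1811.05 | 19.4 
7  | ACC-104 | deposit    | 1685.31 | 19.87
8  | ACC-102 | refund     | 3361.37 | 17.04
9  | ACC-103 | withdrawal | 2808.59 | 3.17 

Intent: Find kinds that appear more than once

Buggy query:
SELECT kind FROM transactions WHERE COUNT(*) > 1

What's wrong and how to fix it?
Bug: WHERE can't reference COUNT(*); aggregates are computed after WHERE

Fix: Group first, then use HAVING for the count condition

Corrected query:
SELECT kind FROM transactions GROUP BY kind HAVING COUNT(*) > 1

Result:
kind   
-------
deposit
fee    
refund 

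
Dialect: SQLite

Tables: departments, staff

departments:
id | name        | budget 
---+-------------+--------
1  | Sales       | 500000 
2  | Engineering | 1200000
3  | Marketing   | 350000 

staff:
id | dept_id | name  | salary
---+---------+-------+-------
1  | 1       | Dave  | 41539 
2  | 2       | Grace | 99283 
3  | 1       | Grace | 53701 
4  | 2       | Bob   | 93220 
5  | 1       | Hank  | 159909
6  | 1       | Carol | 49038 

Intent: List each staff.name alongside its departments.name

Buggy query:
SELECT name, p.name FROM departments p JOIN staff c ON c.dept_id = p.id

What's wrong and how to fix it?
Bug: 'name' exists in both joined tables, so the database can't tell which one is meant

Fix: Prefix ambiguous columns with the table alias

Corrected query:
SELECT c.name, p.name FROM departments p JOIN staff c ON c.dept_id = p.id

Result:
name  | name       
------+------------
Dave  | Sales      
Grace | Engineering
Grace | Sales      
Bob   | Engineering
Hank  | Sales      
Carol | Sales      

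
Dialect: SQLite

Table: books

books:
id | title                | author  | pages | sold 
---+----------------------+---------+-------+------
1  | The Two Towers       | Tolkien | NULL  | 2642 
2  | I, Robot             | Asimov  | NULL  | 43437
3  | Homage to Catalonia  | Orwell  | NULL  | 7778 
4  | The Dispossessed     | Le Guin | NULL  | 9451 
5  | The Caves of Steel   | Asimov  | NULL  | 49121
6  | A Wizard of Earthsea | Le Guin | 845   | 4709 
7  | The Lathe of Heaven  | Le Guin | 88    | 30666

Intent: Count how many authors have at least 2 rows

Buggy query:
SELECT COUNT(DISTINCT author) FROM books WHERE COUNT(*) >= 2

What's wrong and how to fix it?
Bug: COUNT(*) cannot appear in WHERE; the per-group count doesn't exist yet

Fix: Use a subquery that GROUPs and filters with HAVING, then count its rows

Corrected query:
SELECT COUNT(*) FROM (SELECT author FROM books GROUP BY author HAVING COUNT(*) >= 2)

Result:
COUNT(*)
--------
2       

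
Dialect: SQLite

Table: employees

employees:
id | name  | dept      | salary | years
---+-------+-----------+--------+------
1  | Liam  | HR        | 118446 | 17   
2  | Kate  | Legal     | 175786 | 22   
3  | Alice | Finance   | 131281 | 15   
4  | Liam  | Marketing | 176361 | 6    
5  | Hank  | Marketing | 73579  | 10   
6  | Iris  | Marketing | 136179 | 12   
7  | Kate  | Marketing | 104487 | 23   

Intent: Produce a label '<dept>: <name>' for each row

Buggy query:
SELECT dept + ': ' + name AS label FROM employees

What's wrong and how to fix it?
Bug: SQLite uses || for string concatenation; + coerces text to numbers (yielding 0)

Fix: Use the || operator for string concatenation

Corrected query:
SELECT dept || ': ' || name AS label FROM employees

Result:
label          
---------------
HR: Liam       
Legal: Kate    
Finance: Alice 
Marketing: Liam
Marketing: Hank
Marketing: Iris
Marketing: Kate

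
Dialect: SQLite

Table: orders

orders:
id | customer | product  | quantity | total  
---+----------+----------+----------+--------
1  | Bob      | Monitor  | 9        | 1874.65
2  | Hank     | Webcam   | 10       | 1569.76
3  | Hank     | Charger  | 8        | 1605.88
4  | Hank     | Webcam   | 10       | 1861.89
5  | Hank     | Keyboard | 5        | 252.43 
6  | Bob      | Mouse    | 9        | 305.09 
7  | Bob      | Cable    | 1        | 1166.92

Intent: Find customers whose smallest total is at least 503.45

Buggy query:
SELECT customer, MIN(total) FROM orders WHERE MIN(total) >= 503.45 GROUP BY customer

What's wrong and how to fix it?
Bug: Aggregates like MIN are computed per group after WHERE runs

Fix: Use HAVING for the per-group MIN condition

Corrected query:
SELECT customer, MIN(total) FROM orders GROUP BY customer HAVING MIN(total) >= 503.45

Result:
(no rows)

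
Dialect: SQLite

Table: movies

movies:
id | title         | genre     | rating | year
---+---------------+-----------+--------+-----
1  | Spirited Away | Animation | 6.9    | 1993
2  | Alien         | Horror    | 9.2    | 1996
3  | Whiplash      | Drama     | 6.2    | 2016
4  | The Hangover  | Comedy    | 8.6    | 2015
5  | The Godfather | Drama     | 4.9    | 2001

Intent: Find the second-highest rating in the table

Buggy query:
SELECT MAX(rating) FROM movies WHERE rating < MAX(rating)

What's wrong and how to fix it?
Bug: The inner MAX is an aggregate inside WHERE, which is not allowed

Fix: Compute the overall MAX in a subquery, then take MAX of rows below it

Corrected query:
SELECT MAX(rating) FROM movies WHERE rating < (SELECT MAX(rating) FROM movies)

Result:
MAX(rating)
-----------
8.6        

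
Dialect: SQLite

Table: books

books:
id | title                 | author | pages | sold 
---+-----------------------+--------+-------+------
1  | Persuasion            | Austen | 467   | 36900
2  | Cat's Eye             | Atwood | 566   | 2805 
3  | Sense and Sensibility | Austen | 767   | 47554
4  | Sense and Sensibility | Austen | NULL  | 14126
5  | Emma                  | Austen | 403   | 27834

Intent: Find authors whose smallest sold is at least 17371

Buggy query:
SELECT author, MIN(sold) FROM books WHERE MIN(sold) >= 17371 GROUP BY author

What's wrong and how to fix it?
Bug: Aggregates like MIN are computed per group after WHERE runs

Fix: Use HAVING for the per-group MIN condition

Corrected query:
SELECT author, MIN(sold) FROM books GROUP BY author HAVING MIN(sold) >= 17371

Result:
(no rows)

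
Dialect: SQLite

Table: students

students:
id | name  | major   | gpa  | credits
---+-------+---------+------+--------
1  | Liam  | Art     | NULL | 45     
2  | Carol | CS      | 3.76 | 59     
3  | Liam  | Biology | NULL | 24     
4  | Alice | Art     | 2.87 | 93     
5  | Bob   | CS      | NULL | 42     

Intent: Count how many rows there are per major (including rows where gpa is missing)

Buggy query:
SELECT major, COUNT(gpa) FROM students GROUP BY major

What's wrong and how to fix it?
Bug: COUNT(column) counts non-NULL values only; rows with NULL gpa aren't counted

Fix: Use COUNT(*) to count all rows regardless of NULL

Corrected query:
SELECT major, COUNT(*) FROM students GROUP BY major

Result:
major   | COUNT(*)
--------+---------
Art     | 2       
Biology | 1       
CS      | 2       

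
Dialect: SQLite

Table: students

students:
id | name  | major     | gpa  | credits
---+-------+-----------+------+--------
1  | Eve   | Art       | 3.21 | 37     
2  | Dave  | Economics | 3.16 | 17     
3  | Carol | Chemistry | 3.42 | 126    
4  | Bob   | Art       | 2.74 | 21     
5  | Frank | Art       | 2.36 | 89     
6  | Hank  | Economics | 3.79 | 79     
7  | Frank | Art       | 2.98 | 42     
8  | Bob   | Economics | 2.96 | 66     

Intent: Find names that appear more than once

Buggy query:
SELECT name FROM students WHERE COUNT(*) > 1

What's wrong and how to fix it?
Bug: COUNT(*) is an aggregate and cannot be used in WHERE

Fix: Group first, then use HAVING for the count condition

Corrected query:
SELECT name FROM students GROUP BY name HAVING COUNT(*) > 1

Result:
name 
-----
Bob  
Frank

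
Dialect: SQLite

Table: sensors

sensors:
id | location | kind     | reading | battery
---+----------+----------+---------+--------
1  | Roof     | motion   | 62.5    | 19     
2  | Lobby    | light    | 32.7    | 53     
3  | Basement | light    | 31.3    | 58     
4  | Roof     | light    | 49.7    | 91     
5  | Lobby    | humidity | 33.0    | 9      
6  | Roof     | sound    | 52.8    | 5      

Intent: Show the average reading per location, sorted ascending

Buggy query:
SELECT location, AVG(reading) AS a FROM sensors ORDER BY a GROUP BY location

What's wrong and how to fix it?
Bug: ORDER BY appears before GROUP BY; SQL clause order requires GROUP BY first

Fix: Move ORDER BY to the end, after GROUP BY

Corrected query:
SELECT location, AVG(reading) AS a FROM sensors GROUP BY location ORDER BY a

Result:
location | a    
---------+------
Basement | 31.3 
Lobby    | 32.85
Roof     | 55   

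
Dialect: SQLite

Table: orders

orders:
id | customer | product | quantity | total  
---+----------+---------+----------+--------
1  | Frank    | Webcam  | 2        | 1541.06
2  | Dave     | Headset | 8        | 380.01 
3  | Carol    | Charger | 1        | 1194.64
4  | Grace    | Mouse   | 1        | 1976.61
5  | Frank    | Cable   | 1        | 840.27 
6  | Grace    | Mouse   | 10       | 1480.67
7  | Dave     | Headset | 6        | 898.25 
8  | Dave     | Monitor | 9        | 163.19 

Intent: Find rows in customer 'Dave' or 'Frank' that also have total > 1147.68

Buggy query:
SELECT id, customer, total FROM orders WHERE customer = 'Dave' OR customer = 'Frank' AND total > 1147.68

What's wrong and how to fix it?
Bug: Without parentheses, AND is evaluated before OR, so the total filter only applies to the 'Frank' branch

Fix: Add parentheses around the OR so the AND applies to both alternatives

Corrected query:
SELECT id, customer, total FROM orders WHERE (customer = 'Dave' OR customer = 'Frank') AND total > 1147.68

Result:
id | customer | total  
---+----------+--------
1  | Frank    | 1541.06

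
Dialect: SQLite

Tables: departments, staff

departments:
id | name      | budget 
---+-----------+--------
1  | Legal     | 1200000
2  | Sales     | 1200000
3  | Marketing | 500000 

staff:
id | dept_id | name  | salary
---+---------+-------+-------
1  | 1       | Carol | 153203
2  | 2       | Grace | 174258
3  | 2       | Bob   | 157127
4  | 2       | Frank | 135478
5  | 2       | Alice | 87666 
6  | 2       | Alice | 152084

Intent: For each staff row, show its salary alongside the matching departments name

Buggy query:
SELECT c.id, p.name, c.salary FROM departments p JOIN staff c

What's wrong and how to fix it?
Bug: Missing join condition: each staff row is matched to all departments rows instead of just its own

Fix: Add ON c.dept_id = p.id to the JOIN

Corrected query:
SELECT c.id, p.name, c.salary FROM departments p JOIN staff c ON c.dept_id = p.id

Result:
id | name  | salary
---+-------+-------
1  | Legal | 153203
2  | Sales | 174258
3  | Sales | 157127
4  | Sales | 135478
5  | Sales | 87666 
6  | Sales | 152084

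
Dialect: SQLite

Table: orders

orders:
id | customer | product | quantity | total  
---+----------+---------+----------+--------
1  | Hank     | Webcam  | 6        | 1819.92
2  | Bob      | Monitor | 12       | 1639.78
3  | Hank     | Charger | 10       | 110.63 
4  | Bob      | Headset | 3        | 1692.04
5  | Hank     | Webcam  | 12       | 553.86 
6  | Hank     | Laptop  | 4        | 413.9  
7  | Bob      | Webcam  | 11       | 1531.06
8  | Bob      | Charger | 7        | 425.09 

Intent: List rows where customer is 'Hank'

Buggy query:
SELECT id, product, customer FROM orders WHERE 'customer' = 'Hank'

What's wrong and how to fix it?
Bug: Single quotes denote string literals in SQL; the column name is being compared as a constant string

Fix: Reference the column as customer without single quotes

Corrected query:
SELECT id, product, customer FROM orders WHERE customer = 'Hank'

Result:
id | product | customer
---+---------+---------
1  | Webcam  | Hank    
3  | Charger | Hank    
5  | Webcam  | Hank    
6  | Laptop  | Hank    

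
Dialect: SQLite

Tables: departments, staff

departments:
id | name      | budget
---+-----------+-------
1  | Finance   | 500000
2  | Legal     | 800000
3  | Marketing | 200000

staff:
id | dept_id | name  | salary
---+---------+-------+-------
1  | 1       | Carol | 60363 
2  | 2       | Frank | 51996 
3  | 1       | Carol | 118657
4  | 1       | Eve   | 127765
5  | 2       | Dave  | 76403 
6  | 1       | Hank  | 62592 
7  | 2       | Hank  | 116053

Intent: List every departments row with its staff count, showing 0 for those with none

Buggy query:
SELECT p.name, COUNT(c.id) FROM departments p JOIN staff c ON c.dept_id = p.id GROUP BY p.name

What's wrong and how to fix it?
Bug: An inner join excludes parents with zero children

Fix: Switch to LEFT JOIN to retain unmatched parent rows

Corrected query:
SELECT p.name, COUNT(c.id) FROM departments p LEFT JOIN staff c ON c.dept_id = p.id GROUP BY p.name

Result:
name      | COUNT(c.id)
----------+------------
Finance   | 4          
Legal     | 3          
Marketing | 0          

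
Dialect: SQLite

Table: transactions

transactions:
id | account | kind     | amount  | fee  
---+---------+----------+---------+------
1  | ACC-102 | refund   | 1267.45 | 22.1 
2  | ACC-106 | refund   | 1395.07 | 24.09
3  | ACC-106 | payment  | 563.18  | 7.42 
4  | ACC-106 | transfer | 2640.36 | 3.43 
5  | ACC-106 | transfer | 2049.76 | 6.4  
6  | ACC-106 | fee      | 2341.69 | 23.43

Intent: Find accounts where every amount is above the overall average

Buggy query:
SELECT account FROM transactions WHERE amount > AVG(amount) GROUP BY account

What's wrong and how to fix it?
Bug: AVG() is an aggregate; it can't sit directly in WHERE

Fix: Use a subquery for AVG and a HAVING MIN(...) filter so the condition holds for every row in the group

Corrected query:
SELECT account FROM transactions GROUP BY account HAVING MIN(amount) > (SELECT AVG(amount) FROM transactions)

Result:
(no rows)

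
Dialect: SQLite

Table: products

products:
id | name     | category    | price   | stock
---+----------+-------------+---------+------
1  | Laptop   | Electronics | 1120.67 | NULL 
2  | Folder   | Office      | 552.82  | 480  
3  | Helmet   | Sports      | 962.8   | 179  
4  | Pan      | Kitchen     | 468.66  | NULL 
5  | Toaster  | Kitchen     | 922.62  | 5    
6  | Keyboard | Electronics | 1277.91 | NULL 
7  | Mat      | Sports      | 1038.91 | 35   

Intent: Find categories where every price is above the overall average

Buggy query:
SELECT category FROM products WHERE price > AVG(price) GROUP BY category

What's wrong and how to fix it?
Bug: WHERE evaluates per row before aggregation, so AVG() is unavailable

Fix: Use a subquery for AVG and a HAVING MIN(...) filter so the condition holds for every row in the group

Corrected query:
SELECT category FROM products GROUP BY category HAVING MIN(price) > (SELECT AVG(price) FROM products)

Result:
category   
-----------
Electronics
Sports     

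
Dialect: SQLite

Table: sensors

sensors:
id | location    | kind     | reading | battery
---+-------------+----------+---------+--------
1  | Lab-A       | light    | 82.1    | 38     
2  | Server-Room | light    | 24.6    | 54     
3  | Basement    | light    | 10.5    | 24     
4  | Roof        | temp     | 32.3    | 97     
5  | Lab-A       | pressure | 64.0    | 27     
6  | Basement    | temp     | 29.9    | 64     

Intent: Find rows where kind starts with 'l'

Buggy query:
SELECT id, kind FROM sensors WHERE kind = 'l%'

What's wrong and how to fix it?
Bug: '=' compares the literal string including the % character; pattern matching needs LIKE

Fix: Use LIKE for wildcard pattern matching

Corrected query:
SELECT id, kind FROM sensors WHERE kind LIKE 'l%'

Result:
id | kind 
---+------
1  | light
2  | light
3  | light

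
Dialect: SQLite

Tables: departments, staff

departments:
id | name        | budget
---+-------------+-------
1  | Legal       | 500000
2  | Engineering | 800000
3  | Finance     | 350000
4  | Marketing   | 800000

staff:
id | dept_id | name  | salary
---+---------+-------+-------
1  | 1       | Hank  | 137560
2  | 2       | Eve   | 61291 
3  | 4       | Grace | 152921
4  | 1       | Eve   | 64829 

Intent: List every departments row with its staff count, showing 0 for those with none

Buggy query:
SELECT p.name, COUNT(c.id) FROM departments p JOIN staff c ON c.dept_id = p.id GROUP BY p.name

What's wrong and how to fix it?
Bug: INNER JOIN drops departments rows that have no matching staff rows

Fix: Switch to LEFT JOIN to retain unmatched parent rows

Corrected query:
SELECT p.name, COUNT(c.id) FROM departments p LEFT JOIN staff c ON c.dept_id = p.id GROUP BY p.name

Result:
name        | COUNT(c.id)
------------+------------
Engineering | 1          
Finance     | 0          
Legal       | 2          
Marketing   | 1          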